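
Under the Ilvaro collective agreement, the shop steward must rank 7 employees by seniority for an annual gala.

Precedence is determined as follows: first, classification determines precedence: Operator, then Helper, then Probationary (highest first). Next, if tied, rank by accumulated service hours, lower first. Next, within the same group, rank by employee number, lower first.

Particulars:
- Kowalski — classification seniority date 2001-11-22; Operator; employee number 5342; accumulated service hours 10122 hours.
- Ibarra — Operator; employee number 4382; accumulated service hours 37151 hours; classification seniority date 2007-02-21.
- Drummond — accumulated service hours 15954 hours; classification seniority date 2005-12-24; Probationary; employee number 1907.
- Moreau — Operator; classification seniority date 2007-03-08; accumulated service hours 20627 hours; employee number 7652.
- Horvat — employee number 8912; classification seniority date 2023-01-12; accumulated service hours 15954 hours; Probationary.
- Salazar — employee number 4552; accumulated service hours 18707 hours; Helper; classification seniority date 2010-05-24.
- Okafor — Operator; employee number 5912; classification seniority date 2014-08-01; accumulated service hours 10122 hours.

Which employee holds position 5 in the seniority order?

Salazar

By classification: Kowalski, Okafor, Moreau and Ibarra (Operator); then Salazar (Helper); then Drummond and Horvat (Probationary).
Among Kowalski, Okafor, Moreau and Ibarra, by accumulated service hours (lower first): Kowalski and Okafor (10122 hours) before Moreau (20627 hours) before Ibarra (37151 hours).
Among Kowalski and Okafor, by employee number (lower first): Kowalski (5342) before Okafor (5912).
Drummond and Horvat both have accumulated service hours 15954 hours, so the next rule applies.
Among Drummond and Horvat, by employee number (lower first): Drummond (1907) before Horvat (8912).
Order: Kowalski, Okafor, Moreau, Ibarra, Salazar, Drummond, Horvat.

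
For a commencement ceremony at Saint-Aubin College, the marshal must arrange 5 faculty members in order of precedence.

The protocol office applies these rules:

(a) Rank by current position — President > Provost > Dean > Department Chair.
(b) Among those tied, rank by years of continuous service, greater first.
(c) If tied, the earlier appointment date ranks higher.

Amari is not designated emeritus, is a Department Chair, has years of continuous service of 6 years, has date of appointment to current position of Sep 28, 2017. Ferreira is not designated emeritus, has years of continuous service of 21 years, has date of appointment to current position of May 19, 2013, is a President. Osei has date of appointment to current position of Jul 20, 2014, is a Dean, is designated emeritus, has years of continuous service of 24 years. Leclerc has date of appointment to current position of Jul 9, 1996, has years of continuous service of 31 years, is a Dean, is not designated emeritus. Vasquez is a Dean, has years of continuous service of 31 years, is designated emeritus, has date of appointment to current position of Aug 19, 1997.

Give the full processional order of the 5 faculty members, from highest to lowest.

Ferreira, Leclerc, Vasquez, Osei, Amari

By current position: Ferreira (President); then Leclerc, Vasquez and Osei (Dean); then Amari (Department Chair).
Among Leclerc, Vasquez and Osei, by years of continuous service (higher first): Leclerc and Vasquez (31 years) before Osei (24 years).
Among Leclerc and Vasquez, by date of appointment to current position (earlier first): Leclerc (Jul 9, 1996) before Vasquez (Aug 19, 1997).
Full order: Ferreira, Leclerc, Vasquez, Osei, Amari.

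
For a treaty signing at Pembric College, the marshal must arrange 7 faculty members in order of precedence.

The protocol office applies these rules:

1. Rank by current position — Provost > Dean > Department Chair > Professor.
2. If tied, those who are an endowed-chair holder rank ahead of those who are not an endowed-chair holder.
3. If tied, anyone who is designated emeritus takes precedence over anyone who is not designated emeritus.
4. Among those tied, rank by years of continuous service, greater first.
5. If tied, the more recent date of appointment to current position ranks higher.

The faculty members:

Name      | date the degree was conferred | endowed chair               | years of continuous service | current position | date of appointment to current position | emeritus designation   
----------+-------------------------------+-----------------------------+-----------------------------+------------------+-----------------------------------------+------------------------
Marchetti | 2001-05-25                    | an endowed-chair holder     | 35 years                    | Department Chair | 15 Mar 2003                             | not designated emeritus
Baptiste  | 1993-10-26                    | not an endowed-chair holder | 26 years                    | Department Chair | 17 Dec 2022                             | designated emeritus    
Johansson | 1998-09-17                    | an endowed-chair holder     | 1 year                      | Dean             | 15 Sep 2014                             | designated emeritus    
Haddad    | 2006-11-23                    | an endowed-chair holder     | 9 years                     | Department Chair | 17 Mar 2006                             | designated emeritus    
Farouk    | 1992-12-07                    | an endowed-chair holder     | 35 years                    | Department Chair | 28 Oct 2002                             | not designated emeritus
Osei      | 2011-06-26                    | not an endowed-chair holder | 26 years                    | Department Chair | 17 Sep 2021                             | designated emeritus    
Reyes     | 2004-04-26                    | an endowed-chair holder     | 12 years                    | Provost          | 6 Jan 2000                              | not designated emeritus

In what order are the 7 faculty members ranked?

By current position: Reyes (Provost); then Johansson (Dean); then Haddad, Marchetti, Farouk, Baptiste and Osei (Department Chair).
Among Haddad, Marchetti, Farouk, Baptiste and Osei, an endowed-chair holder before not an endowed-chair holder: Haddad, Marchetti and Farouk (an endowed-chair holder) before Baptiste and Osei (not an endowed-chair holder).
Among Haddad, Marchetti and Farouk, designated emeritus before not designated emeritus: Haddad (designated emeritus) before Marchetti and Farouk (not designated emeritus).
Marchetti and Farouk both have years of continuous service 35 years, so the next rule applies.
Among Marchetti and Farouk, by date of appointment to current position (later first): Marchetti (15 Mar 2003) before Farouk (28 Oct 2002).
Baptiste and Osei are each designated emeritus, so the next rule applies.
Baptiste and Osei both have years of continuous service 26 years, so the next rule applies.
Among Baptiste and Osei, by date of appointment to current position (later first): Baptiste (17 Dec 2022) before Osei (17 Sep 2021).
Full order: Reyes, Johansson, Haddad, Marchetti, Farouk, Baptiste, Osei.

Reyes, Johansson, Haddad, Marchetti, Farouk, Baptiste, Osei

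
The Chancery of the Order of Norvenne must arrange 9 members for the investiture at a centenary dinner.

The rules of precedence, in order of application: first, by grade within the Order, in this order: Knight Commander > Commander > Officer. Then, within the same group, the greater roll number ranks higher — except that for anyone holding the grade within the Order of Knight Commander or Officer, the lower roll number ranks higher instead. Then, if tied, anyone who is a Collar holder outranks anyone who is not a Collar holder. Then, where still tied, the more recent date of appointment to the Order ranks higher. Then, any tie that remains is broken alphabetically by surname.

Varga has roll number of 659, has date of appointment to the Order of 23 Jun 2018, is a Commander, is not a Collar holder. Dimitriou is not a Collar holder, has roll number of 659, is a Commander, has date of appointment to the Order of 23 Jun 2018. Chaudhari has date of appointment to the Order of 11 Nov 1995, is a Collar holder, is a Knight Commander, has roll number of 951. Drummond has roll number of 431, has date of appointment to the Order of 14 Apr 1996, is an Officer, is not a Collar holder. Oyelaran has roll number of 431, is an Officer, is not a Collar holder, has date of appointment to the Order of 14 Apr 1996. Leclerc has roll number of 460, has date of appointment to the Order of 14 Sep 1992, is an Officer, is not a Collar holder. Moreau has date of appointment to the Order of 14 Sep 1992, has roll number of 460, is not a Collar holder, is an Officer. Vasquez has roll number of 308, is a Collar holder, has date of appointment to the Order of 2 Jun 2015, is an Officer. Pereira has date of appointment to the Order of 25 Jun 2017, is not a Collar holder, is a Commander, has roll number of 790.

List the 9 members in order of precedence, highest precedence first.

By grade within the Order: Chaudhari (Knight Commander); then Pereira, Dimitriou and Varga (Commander); then Vasquez, Drummond, Oyelaran, Leclerc and Moreau (Officer).
Among Pereira, Dimitriou and Varga, by roll number (higher first): Pereira (790) before Dimitriou and Varga (659).
Dimitriou and Varga are each not a Collar holder, so the next rule applies.
Dimitriou and Varga both have date of appointment to the Order 23 Jun 2018, so the next rule applies.
Among Dimitriou and Varga, alphabetically by surname: Dimitriou before Varga.
Among Vasquez, Drummond, Oyelaran, Leclerc and Moreau, by roll number (lower first) (reversed rule for this group): Vasquez (308) before Drummond and Oyelaran (431) before Leclerc and Moreau (460).
Drummond and Oyelaran are each not a Collar holder, so the next rule applies.
Drummond and Oyelaran both have date of appointment to the Order 14 Apr 1996, so the next rule applies.
Among Drummond and Oyelaran, alphabetically by surname: Drummond before Oyelaran.
Leclerc and Moreau are each not a Collar holder, so the next rule applies.
Leclerc and Moreau both have date of appointment to the Order 14 Sep 1992, so the next rule applies.
Among Leclerc and Moreau, alphabetically by surname: Leclerc before Moreau.
Full order: Chaudhari, Pereira, Dimitriou, Varga, Vasquez, Drummond, Oyelaran, Leclerc, Moreau.

Chaudhari, Pereira, Dimitriou, Varga, Vasquez, Drummond, Oyelaran, Leclerc, Moreau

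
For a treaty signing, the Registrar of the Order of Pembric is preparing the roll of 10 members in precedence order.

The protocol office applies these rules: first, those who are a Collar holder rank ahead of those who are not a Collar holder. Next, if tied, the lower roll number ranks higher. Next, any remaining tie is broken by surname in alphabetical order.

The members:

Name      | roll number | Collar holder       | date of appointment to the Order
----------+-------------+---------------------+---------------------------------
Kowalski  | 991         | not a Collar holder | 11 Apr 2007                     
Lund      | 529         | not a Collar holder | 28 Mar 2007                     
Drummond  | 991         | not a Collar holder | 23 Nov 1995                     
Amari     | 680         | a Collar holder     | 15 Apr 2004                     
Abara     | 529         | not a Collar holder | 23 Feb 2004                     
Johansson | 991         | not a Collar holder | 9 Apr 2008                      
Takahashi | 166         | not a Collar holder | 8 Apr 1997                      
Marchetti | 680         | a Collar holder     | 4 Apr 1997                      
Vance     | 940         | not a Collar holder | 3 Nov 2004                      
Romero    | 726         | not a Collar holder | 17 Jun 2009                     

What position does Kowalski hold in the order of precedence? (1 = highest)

10

By the first rule: Amari and Marchetti (both a Collar holder); then Takahashi, Abara, Lund, Romero, Vance, Drummond, Johansson and Kowalski (each not a Collar holder).
Amari and Marchetti both have roll number 680, so the next rule applies.
Among Amari and Marchetti, alphabetically by surname: Amari before Marchetti.
Among Takahashi, Abara, Lund, Romero, Vance, Drummond, Johansson and Kowalski, by roll number (lower first): Takahashi (166) before Abara and Lund (529) before Romero (726) before Vance (940) before Drummond, Johansson and Kowalski (991).
Among Abara and Lund, alphabetically by surname: Abara before Lund.
Among Drummond, Johansson and Kowalski, alphabetically by surname: Drummond before Johansson before Kowalski.
Order: Amari, Marchetti, Takahashi, Abara, Lund, Romero, Vance, Drummond, Johansson, Kowalski. So position 10.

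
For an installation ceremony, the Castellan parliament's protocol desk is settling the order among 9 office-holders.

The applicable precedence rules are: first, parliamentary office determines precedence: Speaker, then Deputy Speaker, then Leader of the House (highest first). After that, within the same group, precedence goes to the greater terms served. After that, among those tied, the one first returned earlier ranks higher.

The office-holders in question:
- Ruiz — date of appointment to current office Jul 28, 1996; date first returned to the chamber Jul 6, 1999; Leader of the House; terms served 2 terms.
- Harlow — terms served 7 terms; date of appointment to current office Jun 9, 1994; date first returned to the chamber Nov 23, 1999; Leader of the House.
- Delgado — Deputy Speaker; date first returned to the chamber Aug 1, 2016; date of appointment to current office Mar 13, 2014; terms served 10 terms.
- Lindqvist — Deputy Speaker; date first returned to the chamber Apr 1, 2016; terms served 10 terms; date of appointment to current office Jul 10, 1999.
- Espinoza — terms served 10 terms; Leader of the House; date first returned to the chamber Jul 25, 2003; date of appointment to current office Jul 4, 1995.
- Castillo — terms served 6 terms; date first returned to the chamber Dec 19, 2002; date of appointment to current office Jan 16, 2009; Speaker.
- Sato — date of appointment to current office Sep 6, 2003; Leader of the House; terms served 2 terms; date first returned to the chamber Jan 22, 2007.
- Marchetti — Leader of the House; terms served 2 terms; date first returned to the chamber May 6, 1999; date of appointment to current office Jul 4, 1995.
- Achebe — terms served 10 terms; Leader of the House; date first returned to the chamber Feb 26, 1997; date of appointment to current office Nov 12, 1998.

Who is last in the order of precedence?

Sato

By parliamentary office: Castillo (Speaker); then Lindqvist and Delgado (Deputy Speaker); then Achebe, Espinoza, Harlow, Marchetti, Ruiz and Sato (Leader of the House).
Lindqvist and Delgado both have terms served 10 terms, so the next rule applies.
Among Lindqvist and Delgado, by date first returned to the chamber (earlier first): Lindqvist (Apr 1, 2016) before Delgado (Aug 1, 2016).
Among Achebe, Espinoza, Harlow, Marchetti, Ruiz and Sato, by terms served (higher first): Achebe and Espinoza (10 terms) before Harlow (7 terms) before Marchetti, Ruiz and Sato (2 terms).
Among Achebe and Espinoza, by date first returned to the chamber (earlier first): Achebe (Feb 26, 1997) before Espinoza (Jul 25, 2003).
Among Marchetti, Ruiz and Sato, by date first returned to the chamber (earlier first): Marchetti (May 6, 1999) before Ruiz (Jul 6, 1999) before Sato (Jan 22, 2007).
Order: Castillo, Lindqvist, Delgado, Achebe, Espinoza, Harlow, Marchetti, Ruiz, Sato.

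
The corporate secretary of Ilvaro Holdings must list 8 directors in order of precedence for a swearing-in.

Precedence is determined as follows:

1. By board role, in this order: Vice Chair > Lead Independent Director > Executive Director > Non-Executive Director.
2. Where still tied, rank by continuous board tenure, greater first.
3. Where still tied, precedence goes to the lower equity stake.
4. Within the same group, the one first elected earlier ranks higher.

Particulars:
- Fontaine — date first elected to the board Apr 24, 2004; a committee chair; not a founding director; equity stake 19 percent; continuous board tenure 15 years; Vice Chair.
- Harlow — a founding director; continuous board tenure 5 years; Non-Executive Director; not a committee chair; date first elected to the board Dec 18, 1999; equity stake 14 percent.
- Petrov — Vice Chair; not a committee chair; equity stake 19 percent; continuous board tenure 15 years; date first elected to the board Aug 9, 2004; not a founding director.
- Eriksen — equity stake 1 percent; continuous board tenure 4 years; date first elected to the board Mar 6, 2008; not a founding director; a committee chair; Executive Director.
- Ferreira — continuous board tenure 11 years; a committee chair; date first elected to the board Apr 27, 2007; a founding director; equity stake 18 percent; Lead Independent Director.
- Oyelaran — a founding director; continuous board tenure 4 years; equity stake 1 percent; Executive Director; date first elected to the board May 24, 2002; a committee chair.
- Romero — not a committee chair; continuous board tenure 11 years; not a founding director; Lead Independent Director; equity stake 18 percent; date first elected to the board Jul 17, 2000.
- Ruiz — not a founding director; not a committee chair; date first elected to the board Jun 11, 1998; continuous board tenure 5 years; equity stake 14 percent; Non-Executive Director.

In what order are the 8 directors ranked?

By board role: Fontaine and Petrov (Vice Chair); then Romero and Ferreira (Lead Independent Director); then Oyelaran and Eriksen (Executive Director); then Ruiz and Harlow (Non-Executive Director).
Fontaine and Petrov both have continuous board tenure 15 years, so the next rule applies.
Fontaine and Petrov both have equity stake 19 percent, so the next rule applies.
Among Fontaine and Petrov, by date first elected to the board (earlier first): Fontaine (Apr 24, 2004) before Petrov (Aug 9, 2004).
Romero and Ferreira both have continuous board tenure 11 years, so the next rule applies.
Romero and Ferreira both have equity stake 18 percent, so the next rule applies.
Among Romero and Ferreira, by date first elected to the board (earlier first): Romero (Jul 17, 2000) before Ferreira (Apr 27, 2007).
Oyelaran and Eriksen both have continuous board tenure 4 years, so the next rule applies.
Oyelaran and Eriksen both have equity stake 1 percent, so the next rule applies.
Among Oyelaran and Eriksen, by date first elected to the board (earlier first): Oyelaran (May 24, 2002) before Eriksen (Mar 6, 2008).
Ruiz and Harlow both have continuous board tenure 5 years, so the next rule applies.
Ruiz and Harlow both have equity stake 14 percent, so the next rule applies.
Among Ruiz and Harlow, by date first elected to the board (earlier first): Ruiz (Jun 11, 1998) before Harlow (Dec 18, 1999).
Full order: Fontaine, Petrov, Romero, Ferreira, Oyelaran, Eriksen, Ruiz, Harlow.

Fontaine, Petrov, Romero, Ferreira, Oyelaran, Eriksen, Ruiz, Harlow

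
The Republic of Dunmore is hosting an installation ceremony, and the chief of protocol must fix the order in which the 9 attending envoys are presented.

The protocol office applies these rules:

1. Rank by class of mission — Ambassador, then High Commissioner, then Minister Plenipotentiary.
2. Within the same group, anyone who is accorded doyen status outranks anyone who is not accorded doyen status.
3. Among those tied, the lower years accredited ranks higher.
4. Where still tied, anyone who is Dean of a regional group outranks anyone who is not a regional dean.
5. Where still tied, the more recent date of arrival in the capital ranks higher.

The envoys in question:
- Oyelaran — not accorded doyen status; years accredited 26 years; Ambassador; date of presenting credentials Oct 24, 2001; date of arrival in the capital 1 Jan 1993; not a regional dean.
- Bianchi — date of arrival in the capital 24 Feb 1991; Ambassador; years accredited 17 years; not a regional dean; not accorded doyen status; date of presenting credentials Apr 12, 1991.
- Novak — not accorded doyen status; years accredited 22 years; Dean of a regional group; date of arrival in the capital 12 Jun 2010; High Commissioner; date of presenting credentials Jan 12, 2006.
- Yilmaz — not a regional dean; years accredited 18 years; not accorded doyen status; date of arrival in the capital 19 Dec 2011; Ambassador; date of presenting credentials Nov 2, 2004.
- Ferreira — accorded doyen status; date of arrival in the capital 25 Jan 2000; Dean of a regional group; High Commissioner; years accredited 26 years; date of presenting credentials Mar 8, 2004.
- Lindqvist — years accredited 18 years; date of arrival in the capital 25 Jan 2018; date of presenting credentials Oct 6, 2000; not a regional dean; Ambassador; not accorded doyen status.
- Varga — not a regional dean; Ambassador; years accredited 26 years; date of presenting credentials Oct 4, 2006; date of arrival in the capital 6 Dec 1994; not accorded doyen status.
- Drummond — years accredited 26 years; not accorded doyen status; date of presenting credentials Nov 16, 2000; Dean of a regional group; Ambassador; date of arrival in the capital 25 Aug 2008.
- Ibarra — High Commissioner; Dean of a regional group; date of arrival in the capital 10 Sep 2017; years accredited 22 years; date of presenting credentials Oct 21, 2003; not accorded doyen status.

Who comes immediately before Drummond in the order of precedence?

Yilmaz

By class of mission: Bianchi, Lindqvist, Yilmaz, Drummond, Varga and Oyelaran (Ambassador); then Ferreira, Ibarra and Novak (High Commissioner).
Bianchi, Lindqvist, Yilmaz, Drummond, Varga and Oyelaran are each not accorded doyen status, so the next rule applies.
Among Bianchi, Lindqvist, Yilmaz, Drummond, Varga and Oyelaran, by years accredited (lower first): Bianchi (17 years) before Lindqvist and Yilmaz (18 years) before Drummond, Varga and Oyelaran (26 years).
Lindqvist and Yilmaz are each not a regional dean, so the next rule applies.
Among Lindqvist and Yilmaz, by date of arrival in the capital (later first): Lindqvist (25 Jan 2018) before Yilmaz (19 Dec 2011).
Among Drummond, Varga and Oyelaran, Dean of a regional group before not a regional dean: Drummond (Dean of a regional group) before Varga and Oyelaran (not a regional dean).
Among Varga and Oyelaran, by date of arrival in the capital (later first): Varga (6 Dec 1994) before Oyelaran (1 Jan 1993).
Among Ferreira, Ibarra and Novak, accorded doyen status before not accorded doyen status: Ferreira (accorded doyen status) before Ibarra and Novak (not accorded doyen status).
Ibarra and Novak both have years accredited 22 years, so the next rule applies.
Ibarra and Novak are each Dean of a regional group, so the next rule applies.
Among Ibarra and Novak, by date of arrival in the capital (later first): Ibarra (10 Sep 2017) before Novak (12 Jun 2010).
Order: Bianchi, Lindqvist, Yilmaz, Drummond, Varga, Oyelaran, Ferreira, Ibarra, Novak.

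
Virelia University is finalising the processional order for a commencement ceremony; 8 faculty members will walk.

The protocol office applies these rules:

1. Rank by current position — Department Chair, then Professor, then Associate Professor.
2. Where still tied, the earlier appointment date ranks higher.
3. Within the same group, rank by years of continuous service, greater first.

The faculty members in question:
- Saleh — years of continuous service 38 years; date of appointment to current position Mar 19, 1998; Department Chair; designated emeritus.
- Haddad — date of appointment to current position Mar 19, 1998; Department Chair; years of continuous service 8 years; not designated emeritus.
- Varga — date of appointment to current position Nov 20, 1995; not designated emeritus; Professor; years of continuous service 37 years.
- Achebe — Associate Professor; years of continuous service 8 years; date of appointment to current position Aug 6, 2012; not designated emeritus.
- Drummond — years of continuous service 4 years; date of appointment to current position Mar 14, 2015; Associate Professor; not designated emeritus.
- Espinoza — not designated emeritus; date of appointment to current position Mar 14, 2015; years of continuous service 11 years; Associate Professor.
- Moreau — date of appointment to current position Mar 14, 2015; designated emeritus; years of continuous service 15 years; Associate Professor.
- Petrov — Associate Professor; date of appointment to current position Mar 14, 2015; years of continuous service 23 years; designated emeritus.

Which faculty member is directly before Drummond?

By current position: Saleh and Haddad (Department Chair); then Varga (Professor); then Achebe, Petrov, Moreau, Espinoza and Drummond (Associate Professor).
Saleh and Haddad both have date of appointment to current position Mar 19, 1998, so the next rule applies.
Among Saleh and Haddad, by years of continuous service (higher first): Saleh (38 years) before Haddad (8 years).
Among Achebe, Petrov, Moreau, Espinoza and Drummond, by date of appointment to current position (earlier first): Achebe (Aug 6, 2012) before Petrov, Moreau, Espinoza and Drummond (Mar 14, 2015).
Among Petrov, Moreau, Espinoza and Drummond, by years of continuous service (higher first): Petrov (23 years) before Moreau (15 years) before Espinoza (11 years) before Drummond (4 years).
Order: Saleh, Haddad, Varga, Achebe, Petrov, Moreau, Espinoza, Drummond.

Espinoza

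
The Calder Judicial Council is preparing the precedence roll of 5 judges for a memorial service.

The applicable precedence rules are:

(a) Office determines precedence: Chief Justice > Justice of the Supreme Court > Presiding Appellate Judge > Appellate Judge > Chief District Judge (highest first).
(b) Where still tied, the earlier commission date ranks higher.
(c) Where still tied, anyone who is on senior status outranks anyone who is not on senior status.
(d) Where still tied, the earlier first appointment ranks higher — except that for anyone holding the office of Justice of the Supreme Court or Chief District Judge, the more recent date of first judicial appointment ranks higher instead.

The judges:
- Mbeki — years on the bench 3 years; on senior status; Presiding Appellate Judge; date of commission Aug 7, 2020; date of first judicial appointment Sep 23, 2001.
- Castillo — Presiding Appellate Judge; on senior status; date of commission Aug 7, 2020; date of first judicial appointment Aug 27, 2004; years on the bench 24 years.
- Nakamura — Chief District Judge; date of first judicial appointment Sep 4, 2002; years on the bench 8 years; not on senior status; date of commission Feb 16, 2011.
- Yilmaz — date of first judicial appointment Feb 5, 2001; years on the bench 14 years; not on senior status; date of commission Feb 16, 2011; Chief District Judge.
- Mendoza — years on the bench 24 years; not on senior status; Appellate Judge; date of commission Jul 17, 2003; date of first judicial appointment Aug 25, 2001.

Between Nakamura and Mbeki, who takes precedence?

Mbeki

By office: Mbeki and Castillo (Presiding Appellate Judge); then Mendoza (Appellate Judge); then Nakamura and Yilmaz (Chief District Judge).
Mbeki and Castillo both have date of commission Aug 7, 2020, so the next rule applies.
Mbeki and Castillo are each on senior status, so the next rule applies.
Among Mbeki and Castillo, by date of first judicial appointment (earlier first): Mbeki (Sep 23, 2001) before Castillo (Aug 27, 2004).
Nakamura and Yilmaz both have date of commission Feb 16, 2011, so the next rule applies.
Nakamura and Yilmaz are each not on senior status, so the next rule applies.
Among Nakamura and Yilmaz, by date of first judicial appointment (later first) (reversed rule for this group): Nakamura (Sep 4, 2002) before Yilmaz (Feb 5, 2001).
So Mbeki takes precedence.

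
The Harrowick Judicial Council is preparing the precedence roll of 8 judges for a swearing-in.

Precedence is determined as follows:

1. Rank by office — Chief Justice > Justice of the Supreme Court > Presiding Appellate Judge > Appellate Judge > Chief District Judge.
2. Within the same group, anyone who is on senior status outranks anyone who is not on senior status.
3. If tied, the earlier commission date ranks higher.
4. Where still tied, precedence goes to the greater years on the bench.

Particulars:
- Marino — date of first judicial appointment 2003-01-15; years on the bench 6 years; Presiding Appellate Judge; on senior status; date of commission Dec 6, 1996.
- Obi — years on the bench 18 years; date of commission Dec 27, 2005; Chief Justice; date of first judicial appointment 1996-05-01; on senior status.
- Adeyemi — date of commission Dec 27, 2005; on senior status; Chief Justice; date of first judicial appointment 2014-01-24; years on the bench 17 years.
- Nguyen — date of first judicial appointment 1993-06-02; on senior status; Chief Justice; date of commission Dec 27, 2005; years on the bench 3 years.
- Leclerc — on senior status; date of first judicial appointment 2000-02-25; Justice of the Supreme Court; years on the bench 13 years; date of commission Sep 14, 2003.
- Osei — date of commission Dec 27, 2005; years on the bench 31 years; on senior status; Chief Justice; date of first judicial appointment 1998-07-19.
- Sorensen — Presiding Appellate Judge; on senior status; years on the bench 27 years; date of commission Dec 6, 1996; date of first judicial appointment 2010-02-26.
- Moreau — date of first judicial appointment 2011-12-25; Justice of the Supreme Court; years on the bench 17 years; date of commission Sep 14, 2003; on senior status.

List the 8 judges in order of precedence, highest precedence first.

Osei, Obi, Adeyemi, Nguyen, Moreau, Leclerc, Sorensen, Marino

By office: Osei, Obi, Adeyemi and Nguyen (Chief Justice); then Moreau and Leclerc (Justice of the Supreme Court); then Sorensen and Marino (Presiding Appellate Judge).
Osei, Obi, Adeyemi and Nguyen are each on senior status, so the next rule applies.
Osei, Obi, Adeyemi and Nguyen all have date of commission Dec 27, 2005, so the next rule applies.
Among Osei, Obi, Adeyemi and Nguyen, by years on the bench (higher first): Osei (31 years) before Obi (18 years) before Adeyemi (17 years) before Nguyen (3 years).
Moreau and Leclerc are each on senior status, so the next rule applies.
Moreau and Leclerc both have date of commission Sep 14, 2003, so the next rule applies.
Among Moreau and Leclerc, by years on the bench (higher first): Moreau (17 years) before Leclerc (13 years).
Sorensen and Marino are each on senior status, so the next rule applies.
Sorensen and Marino both have date of commission Dec 6, 1996, so the next rule applies.
Among Sorensen and Marino, by years on the bench (higher first): Sorensen (27 years) before Marino (6 years).
Full order: Osei, Obi, Adeyemi, Nguyen, Moreau, Leclerc, Sorensen, Marino.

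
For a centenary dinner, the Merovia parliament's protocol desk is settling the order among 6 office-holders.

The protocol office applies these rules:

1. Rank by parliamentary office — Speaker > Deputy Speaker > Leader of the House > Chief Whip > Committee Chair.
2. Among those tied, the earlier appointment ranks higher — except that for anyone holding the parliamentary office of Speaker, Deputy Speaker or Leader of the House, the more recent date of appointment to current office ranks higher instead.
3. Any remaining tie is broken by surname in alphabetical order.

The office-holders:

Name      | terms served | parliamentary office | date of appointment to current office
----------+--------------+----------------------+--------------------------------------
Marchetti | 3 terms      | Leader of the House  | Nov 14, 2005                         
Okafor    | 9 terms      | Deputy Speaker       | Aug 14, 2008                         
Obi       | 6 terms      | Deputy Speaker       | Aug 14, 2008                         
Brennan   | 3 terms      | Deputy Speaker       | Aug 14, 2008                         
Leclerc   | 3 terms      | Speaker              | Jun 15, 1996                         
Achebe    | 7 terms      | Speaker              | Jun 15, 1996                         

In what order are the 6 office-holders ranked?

By parliamentary office: Achebe and Leclerc (Speaker); then Brennan, Obi and Okafor (Deputy Speaker); then Marchetti (Leader of the House).
Achebe and Leclerc both have date of appointment to current office Jun 15, 1996, so the next rule applies.
Among Achebe and Leclerc, alphabetically by surname: Achebe before Leclerc.
Brennan, Obi and Okafor all have date of appointment to current office Aug 14, 2008, so the next rule applies.
Among Brennan, Obi and Okafor, alphabetically by surname: Brennan before Obi before Okafor.
Full order: Achebe, Leclerc, Brennan, Obi, Okafor, Marchetti.

Achebe, Leclerc, Brennan, Obi, Okafor, Marchetti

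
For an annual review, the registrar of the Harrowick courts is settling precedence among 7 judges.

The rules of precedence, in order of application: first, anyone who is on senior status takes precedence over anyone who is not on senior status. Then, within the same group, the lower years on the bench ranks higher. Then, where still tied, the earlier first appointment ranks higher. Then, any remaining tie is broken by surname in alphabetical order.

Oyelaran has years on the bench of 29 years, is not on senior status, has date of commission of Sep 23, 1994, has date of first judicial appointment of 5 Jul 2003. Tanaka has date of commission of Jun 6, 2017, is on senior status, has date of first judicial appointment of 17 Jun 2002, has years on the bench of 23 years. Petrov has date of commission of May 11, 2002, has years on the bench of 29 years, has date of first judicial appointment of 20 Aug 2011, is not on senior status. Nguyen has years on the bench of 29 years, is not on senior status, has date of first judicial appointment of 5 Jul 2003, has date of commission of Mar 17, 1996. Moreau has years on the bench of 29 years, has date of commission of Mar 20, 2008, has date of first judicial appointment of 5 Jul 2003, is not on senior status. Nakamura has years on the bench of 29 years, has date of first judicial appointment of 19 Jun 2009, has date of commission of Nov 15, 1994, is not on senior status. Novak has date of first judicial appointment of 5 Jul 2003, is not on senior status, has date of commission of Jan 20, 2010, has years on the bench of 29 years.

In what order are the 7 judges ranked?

By the first rule: Tanaka (on senior status); then Moreau, Nguyen, Novak, Oyelaran, Nakamura and Petrov (each not on senior status).
Moreau, Nguyen, Novak, Oyelaran, Nakamura and Petrov all have years on the bench 29 years, so the next rule applies.
Among Moreau, Nguyen, Novak, Oyelaran, Nakamura and Petrov, by date of first judicial appointment (earlier first): Moreau, Nguyen, Novak and Oyelaran (5 Jul 2003) before Nakamura (19 Jun 2009) before Petrov (20 Aug 2011).
Among Moreau, Nguyen, Novak and Oyelaran, alphabetically by surname: Moreau before Nguyen before Novak before Oyelaran.
Full order: Tanaka, Moreau, Nguyen, Novak, Oyelaran, Nakamura, Petrov.

Tanaka, Moreau, Nguyen, Novak, Oyelaran, Nakamura, Petrov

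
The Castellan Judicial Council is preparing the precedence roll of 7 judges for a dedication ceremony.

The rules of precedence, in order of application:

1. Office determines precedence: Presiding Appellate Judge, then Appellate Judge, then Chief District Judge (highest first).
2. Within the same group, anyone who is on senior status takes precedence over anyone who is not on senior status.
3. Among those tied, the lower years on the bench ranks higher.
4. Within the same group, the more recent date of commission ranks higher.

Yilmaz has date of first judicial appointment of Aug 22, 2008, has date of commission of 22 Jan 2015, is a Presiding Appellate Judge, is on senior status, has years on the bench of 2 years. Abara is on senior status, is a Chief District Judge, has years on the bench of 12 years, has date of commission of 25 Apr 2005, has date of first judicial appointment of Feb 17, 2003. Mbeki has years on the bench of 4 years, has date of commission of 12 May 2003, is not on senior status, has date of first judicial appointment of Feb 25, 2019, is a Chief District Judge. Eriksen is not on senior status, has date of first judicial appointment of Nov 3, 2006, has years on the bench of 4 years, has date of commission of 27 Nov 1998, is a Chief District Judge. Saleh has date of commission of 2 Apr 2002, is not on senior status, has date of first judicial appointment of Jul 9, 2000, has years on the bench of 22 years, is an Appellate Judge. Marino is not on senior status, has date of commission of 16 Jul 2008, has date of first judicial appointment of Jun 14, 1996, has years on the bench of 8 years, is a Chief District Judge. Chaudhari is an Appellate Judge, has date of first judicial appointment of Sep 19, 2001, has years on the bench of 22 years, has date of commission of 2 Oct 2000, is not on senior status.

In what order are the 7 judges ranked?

By office: Yilmaz (Presiding Appellate Judge); then Saleh and Chaudhari (Appellate Judge); then Abara, Mbeki, Eriksen and Marino (Chief District Judge).
Saleh and Chaudhari are each not on senior status, so the next rule applies.
Saleh and Chaudhari both have years on the bench 22 years, so the next rule applies.
Among Saleh and Chaudhari, by date of commission (later first): Saleh (2 Apr 2002) before Chaudhari (2 Oct 2000).
Among Abara, Mbeki, Eriksen and Marino, on senior status before not on senior status: Abara (on senior status) before Mbeki, Eriksen and Marino (not on senior status).
Among Mbeki, Eriksen and Marino, by years on the bench (lower first): Mbeki and Eriksen (4 years) before Marino (8 years).
Among Mbeki and Eriksen, by date of commission (later first): Mbeki (12 May 2003) before Eriksen (27 Nov 1998).
Full order: Yilmaz, Saleh, Chaudhari, Abara, Mbeki, Eriksen, Marino.

Yilmaz, Saleh, Chaudhari, Abara, Mbeki, Eriksen, Marino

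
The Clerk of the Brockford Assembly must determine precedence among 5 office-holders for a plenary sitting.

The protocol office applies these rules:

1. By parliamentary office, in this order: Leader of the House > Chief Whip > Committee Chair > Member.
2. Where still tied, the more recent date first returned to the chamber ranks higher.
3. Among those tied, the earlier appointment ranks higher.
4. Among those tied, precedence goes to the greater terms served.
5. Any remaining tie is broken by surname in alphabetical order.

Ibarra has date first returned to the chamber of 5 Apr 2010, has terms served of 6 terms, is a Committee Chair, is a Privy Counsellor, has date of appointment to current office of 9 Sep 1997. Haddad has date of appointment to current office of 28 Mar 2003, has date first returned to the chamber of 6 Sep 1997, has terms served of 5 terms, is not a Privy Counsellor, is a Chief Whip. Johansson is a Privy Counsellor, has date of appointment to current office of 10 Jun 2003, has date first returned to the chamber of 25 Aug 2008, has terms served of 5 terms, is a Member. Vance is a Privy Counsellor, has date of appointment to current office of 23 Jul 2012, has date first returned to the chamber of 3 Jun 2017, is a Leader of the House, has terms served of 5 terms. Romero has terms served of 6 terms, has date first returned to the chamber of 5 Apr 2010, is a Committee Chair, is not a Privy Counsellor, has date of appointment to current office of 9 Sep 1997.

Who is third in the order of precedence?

Ibarra

By parliamentary office: Vance (Leader of the House); then Haddad (Chief Whip); then Ibarra and Romero (Committee Chair); then Johansson (Member).
Ibarra and Romero both have date first returned to the chamber 5 Apr 2010, so the next rule applies.
Ibarra and Romero both have date of appointment to current office 9 Sep 1997, so the next rule applies.
Ibarra and Romero both have terms served 6 terms, so the next rule applies.
Among Ibarra and Romero, alphabetically by surname: Ibarra before Romero.
Order: Vance, Haddad, Ibarra, Romero, Johansson.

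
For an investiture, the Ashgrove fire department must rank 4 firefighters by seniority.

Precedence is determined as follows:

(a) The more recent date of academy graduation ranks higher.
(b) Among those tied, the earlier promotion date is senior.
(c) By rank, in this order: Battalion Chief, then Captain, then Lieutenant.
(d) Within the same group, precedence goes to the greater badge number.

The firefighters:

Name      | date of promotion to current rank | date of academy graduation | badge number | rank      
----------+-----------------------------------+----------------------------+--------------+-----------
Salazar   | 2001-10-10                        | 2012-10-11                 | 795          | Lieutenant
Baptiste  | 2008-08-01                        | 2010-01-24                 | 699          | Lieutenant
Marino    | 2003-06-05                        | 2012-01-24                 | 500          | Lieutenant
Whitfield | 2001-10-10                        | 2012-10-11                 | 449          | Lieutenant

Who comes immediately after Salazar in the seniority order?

By date of academy graduation (later first): Salazar and Whitfield (both 2012-10-11); then Marino (2012-01-24); then Baptiste (2010-01-24).
Salazar and Whitfield both have date of promotion to current rank 2001-10-10, so the next rule applies.
Salazar and Whitfield are each Lieutenant, so the next rule applies.
Among Salazar and Whitfield, by badge number (higher first): Salazar (795) before Whitfield (449).
Order: Salazar, Whitfield, Marino, Baptiste.

Whitfield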